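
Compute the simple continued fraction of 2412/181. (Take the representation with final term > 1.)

2412 = 13*181 + 59
181 = 3*59 + 4
59 = 14*4 + 3
4 = 1*3 + 1
3 = 3*1 + 0  (stop)
So 2412/181 = [13; 3, 14, 1, 3].

[13; 3, 14, 1, 3]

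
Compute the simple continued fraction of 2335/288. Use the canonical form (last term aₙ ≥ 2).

[8; 9, 3, 2, 4]

2335 = 8*288 + 31
288 = 9*31 + 9
31 = 3*9 + 4
9 = 2*4 + 1
4 = 4*1 + 0  (stop)
So 2335/288 = [8; 9, 3, 2, 4].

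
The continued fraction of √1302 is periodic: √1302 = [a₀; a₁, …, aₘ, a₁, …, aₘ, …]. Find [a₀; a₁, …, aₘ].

[36; 12, 72]

a₀ = ⌊√1302⌋ = 36.
With m₀=0, d₀=1 and mₖ₊₁ = dₖaₖ − mₖ, dₖ₊₁ = (n − mₖ₊₁²)/dₖ, aₖ₊₁ = ⌊(a₀+mₖ₊₁)/dₖ₊₁⌋:
  k=1: m=36, d=6, a=12
  k=2: m=36, d=1, a=72
d=1 and a=2a₀=72 at k=2, so the next step gives (m, d) = (36, 6) again — its k=1 value — and the period has length 2.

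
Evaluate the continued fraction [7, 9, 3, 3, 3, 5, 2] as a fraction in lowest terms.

Using pₖ = aₖpₖ₋₁ + pₖ₋₂ and qₖ = aₖqₖ₋₁ + qₖ₋₂:
  k=0: a=7, p=7, q=1
  k=1: a=9, p=64, q=9
  k=2: a=3, p=199, q=28
  k=3: a=3, p=661, q=93
  k=4: a=3, p=2182, q=307
  k=5: a=5, p=11571, q=1628
  k=6: a=2, p=25324, q=3563

25324/3563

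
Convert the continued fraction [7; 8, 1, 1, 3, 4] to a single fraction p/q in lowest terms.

1829/257

Fold from the inside: start with 4/1.
  3 + 1/4 = 13/4
  1 + 4/13 = 17/13
  1 + 13/17 = 30/17
  8 + 17/30 = 257/30
  7 + 30/257 = 1829/257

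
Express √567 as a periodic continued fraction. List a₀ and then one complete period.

[23; 1, 4, 3, 4, 1, 46]

a₀ = ⌊√567⌋ = 23.
With m₀=0, d₀=1 and mₖ₊₁ = dₖaₖ − mₖ, dₖ₊₁ = (n − mₖ₊₁²)/dₖ, aₖ₊₁ = ⌊(a₀+mₖ₊₁)/dₖ₊₁⌋:
  k=1: m=23, d=38, a=1
  k=2: m=15, d=9, a=4
  k=3: m=21, d=14, a=3
  k=4: m=21, d=9, a=4
  k=5: m=15, d=38, a=1
  k=6: m=23, d=1, a=46
d=1 and a=2a₀=46 at k=6, so the next step gives (m, d) = (23, 38) again — its k=1 value — and the period has length 6.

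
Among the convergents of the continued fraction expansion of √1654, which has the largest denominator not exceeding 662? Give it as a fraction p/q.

√1654 = [40; 1, 2, 40, 2, 1, 80, …] (period length 6).
Convergents:
  p_0/q_0 = 40/1
  p_1/q_1 = 41/1
  p_2/q_2 = 122/3
  p_3/q_3 = 4921/121
  p_4/q_4 = 9964/245
  p_5/q_5 = 14885/366
  p_6/q_6 = 1200764/29525
q_5 = 366 ≤ 662 < 29525 = q_6, so the answer is 14885/366.

14885/366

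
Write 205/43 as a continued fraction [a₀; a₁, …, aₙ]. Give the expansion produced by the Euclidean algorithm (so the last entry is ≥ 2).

[4; 1, 3, 3, 3]

205 = 4·43 + 33
43 = 1·33 + 10
33 = 3·10 + 3
10 = 3·3 + 1
3 = 3·1 + 0  (stop)
So 205/43 = [4; 1, 3, 3, 3].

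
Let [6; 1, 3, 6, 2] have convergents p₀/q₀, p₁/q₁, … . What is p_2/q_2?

Using pₖ = aₖpₖ₋₁ + pₖ₋₂, qₖ = aₖqₖ₋₁ + qₖ₋₂ (with p₋₁=1, p₋₂=0, q₋₁=0, q₋₂=1):
  k=0: a=6, p=6, q=1
  k=1: a=1, p=7, q=1
  k=2: a=3, p=27, q=4

27/4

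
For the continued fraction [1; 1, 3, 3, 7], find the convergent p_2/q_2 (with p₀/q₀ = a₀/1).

7/4

Using pₖ = aₖpₖ₋₁ + pₖ₋₂, qₖ = aₖqₖ₋₁ + qₖ₋₂ (with p₋₁=1, p₋₂=0, q₋₁=0, q₋₂=1):
  k=0: a=1, p=1, q=1
  k=1: a=1, p=2, q=1
  k=2: a=3, p=7, q=4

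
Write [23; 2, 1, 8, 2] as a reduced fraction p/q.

1284/55

Fold from the inside: start with 2/1.
  8 + 1/2 = 17/2
  1 + 2/17 = 19/17
  2 + 17/19 = 55/19
  23 + 19/55 = 1284/55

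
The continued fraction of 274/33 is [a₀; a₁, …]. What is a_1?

274 = 8·33 + 10   →  a_0 = 8
33 = 3·10 + 3   →  a_1 = 3

3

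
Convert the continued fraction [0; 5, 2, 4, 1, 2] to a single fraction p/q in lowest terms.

Using pₖ = aₖpₖ₋₁ + pₖ₋₂ and qₖ = aₖqₖ₋₁ + qₖ₋₂:
  k=0: a=0, p=0, q=1
  k=1: a=5, p=1, q=5
  k=2: a=2, p=2, q=11
  k=3: a=4, p=9, q=49
  k=4: a=1, p=11, q=60
  k=5: a=2, p=31, q=169

31/169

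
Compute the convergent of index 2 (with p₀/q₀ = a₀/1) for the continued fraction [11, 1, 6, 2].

83/7

Using pₖ = aₖpₖ₋₁ + pₖ₋₂, qₖ = aₖqₖ₋₁ + qₖ₋₂ (with p₋₁=1, p₋₂=0, q₋₁=0, q₋₂=1):
  k=0: a=11, p=11, q=1
  k=1: a=1, p=12, q=1
  k=2: a=6, p=83, q=7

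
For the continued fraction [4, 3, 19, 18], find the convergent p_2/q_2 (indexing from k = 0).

251/58

Using pₖ = aₖpₖ₋₁ + pₖ₋₂, qₖ = aₖqₖ₋₁ + qₖ₋₂ (with p₋₁=1, p₋₂=0, q₋₁=0, q₋₂=1):
  k=0: a=4, p=4, q=1
  k=1: a=3, p=13, q=3
  k=2: a=19, p=251, q=58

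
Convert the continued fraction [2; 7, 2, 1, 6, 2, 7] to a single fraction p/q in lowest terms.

5039/2359

Using pₖ = aₖpₖ₋₁ + pₖ₋₂ and qₖ = aₖqₖ₋₁ + qₖ₋₂:
  k=0: a=2, p=2, q=1
  k=1: a=7, p=15, q=7
  k=2: a=2, p=32, q=15
  k=3: a=1, p=47, q=22
  k=4: a=6, p=314, q=147
  k=5: a=2, p=675, q=316
  k=6: a=7, p=5039, q=2359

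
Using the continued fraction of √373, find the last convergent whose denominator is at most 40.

309/16

√373 = [19; 3, 5, 5, 3, 38, …] (period length 5).
Convergents:
  p_0/q_0 = 19/1
  p_1/q_1 = 58/3
  p_2/q_2 = 309/16
  p_3/q_3 = 1603/83
q_2 = 16 ≤ 40 < 83 = q_3, so the answer is 309/16.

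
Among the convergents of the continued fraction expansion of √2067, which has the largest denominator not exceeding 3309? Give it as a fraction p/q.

115161/2533

√2067 = [45; 2, 6, 2, 90, …] (period length 4).
Convergents:
  p_0/q_0 = 45/1
  p_1/q_1 = 91/2
  p_2/q_2 = 591/13
  p_3/q_3 = 1273/28
  p_4/q_4 = 115161/2533
  p_5/q_5 = 231595/5094
q_4 = 2533 ≤ 3309 < 5094 = q_5, so the answer is 115161/2533.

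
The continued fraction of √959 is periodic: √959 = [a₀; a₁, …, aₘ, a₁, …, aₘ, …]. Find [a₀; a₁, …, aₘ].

a₀ = ⌊√959⌋ = 30.
With m₀=0, d₀=1 and mₖ₊₁ = dₖaₖ − mₖ, dₖ₊₁ = (n − mₖ₊₁²)/dₖ, aₖ₊₁ = ⌊(a₀+mₖ₊₁)/dₖ₊₁⌋:
  k=1: m=30, d=59, a=1
  k=2: m=29, d=2, a=29
  k=3: m=29, d=59, a=1
  k=4: m=30, d=1, a=60
d=1 and a=2a₀=60 at k=4, so the next step gives (m, d) = (30, 59) again — its k=1 value — and the period has length 4.

[30; 1, 29, 1, 60]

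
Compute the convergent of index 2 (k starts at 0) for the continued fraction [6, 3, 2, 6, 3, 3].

44/7

Using pₖ = aₖpₖ₋₁ + pₖ₋₂, qₖ = aₖqₖ₋₁ + qₖ₋₂ (with p₋₁=1, p₋₂=0, q₋₁=0, q₋₂=1):
  k=0: a=6, p=6, q=1
  k=1: a=3, p=19, q=3
  k=2: a=2, p=44, q=7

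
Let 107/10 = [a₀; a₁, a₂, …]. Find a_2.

107 = 10·10 + 7   →  a_0 = 10
10 = 1·7 + 3   →  a_1 = 1
7 = 2·3 + 1   →  a_2 = 2

2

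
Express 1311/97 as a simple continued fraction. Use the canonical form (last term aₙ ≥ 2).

[13; 1, 1, 15, 1, 2]

1311 = 13·97 + 50
97 = 1·50 + 47
50 = 1·47 + 3
47 = 15·3 + 2
3 = 1·2 + 1
2 = 2·1 + 0  (stop)
So 1311/97 = [13; 1, 1, 15, 1, 2].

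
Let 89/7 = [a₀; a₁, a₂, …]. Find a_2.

89 = 12·7 + 5   →  a_0 = 12
7 = 1·5 + 2   →  a_1 = 1
5 = 2·2 + 1   →  a_2 = 2

2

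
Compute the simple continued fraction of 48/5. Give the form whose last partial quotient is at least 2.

48 = 9·5 + 3
5 = 1·3 + 2
3 = 1·2 + 1
2 = 2·1 + 0  (stop)
So 48/5 = [9; 1, 1, 2].

[9; 1, 1, 2]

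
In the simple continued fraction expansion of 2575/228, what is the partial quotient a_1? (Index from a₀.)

3

2575 = 11·228 + 67   →  a_0 = 11
228 = 3·67 + 27   →  a_1 = 3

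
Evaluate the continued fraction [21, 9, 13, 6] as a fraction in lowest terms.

Using pₖ = aₖpₖ₋₁ + pₖ₋₂ and qₖ = aₖqₖ₋₁ + qₖ₋₂:
  k=0: a=21, p=21, q=1
  k=1: a=9, p=190, q=9
  k=2: a=13, p=2491, q=118
  k=3: a=6, p=15136, q=717

15136/717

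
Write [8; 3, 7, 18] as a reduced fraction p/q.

Using pₖ = aₖpₖ₋₁ + pₖ₋₂ and qₖ = aₖqₖ₋₁ + qₖ₋₂:
  k=0: a=8, p=8, q=1
  k=1: a=3, p=25, q=3
  k=2: a=7, p=183, q=22
  k=3: a=18, p=3319, q=399

3319/399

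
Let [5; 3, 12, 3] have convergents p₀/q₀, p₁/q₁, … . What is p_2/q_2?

Using pₖ = aₖpₖ₋₁ + pₖ₋₂, qₖ = aₖqₖ₋₁ + qₖ₋₂ (with p₋₁=1, p₋₂=0, q₋₁=0, q₋₂=1):
  k=0: a=5, p=5, q=1
  k=1: a=3, p=16, q=3
  k=2: a=12, p=197, q=37

197/37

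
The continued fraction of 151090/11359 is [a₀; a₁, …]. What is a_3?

151090 = 13·11359 + 3423   →  a_0 = 13
11359 = 3·3423 + 1090   →  a_1 = 3
3423 = 3·1090 + 153   →  a_2 = 3
1090 = 7·153 + 19   →  a_3 = 7

7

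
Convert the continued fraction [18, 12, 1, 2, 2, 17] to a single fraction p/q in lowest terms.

Fold from the inside: start with 17/1.
  2 + 1/17 = 35/17
  2 + 17/35 = 87/35
  1 + 35/87 = 122/87
  12 + 87/122 = 1551/122
  18 + 122/1551 = 28040/1551

28040/1551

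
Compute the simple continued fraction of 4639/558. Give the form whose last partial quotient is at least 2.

[8; 3, 5, 3, 3, 3]

4639 = 8*558 + 175
558 = 3*175 + 33
175 = 5*33 + 10
33 = 3*10 + 3
10 = 3*3 + 1
3 = 3*1 + 0  (stop)
So 4639/558 = [8; 3, 5, 3, 3, 3].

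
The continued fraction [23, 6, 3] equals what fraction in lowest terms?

440/19

Using pₖ = aₖpₖ₋₁ + pₖ₋₂ and qₖ = aₖqₖ₋₁ + qₖ₋₂:
  k=0: a=23, p=23, q=1
  k=1: a=6, p=139, q=6
  k=2: a=3, p=440, q=19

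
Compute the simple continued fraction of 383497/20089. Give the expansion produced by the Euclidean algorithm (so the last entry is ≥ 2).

383497 = 19*20089 + 1806
20089 = 11*1806 + 223
1806 = 8*223 + 22
223 = 10*22 + 3
22 = 7*3 + 1
3 = 3*1 + 0  (stop)
So 383497/20089 = [19; 11, 8, 10, 7, 3].

[19; 11, 8, 10, 7, 3]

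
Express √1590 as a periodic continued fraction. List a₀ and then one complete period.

[39; 1, 6, 1, 78]

a₀ = ⌊√1590⌋ = 39.
With m₀=0, d₀=1 and mₖ₊₁ = dₖaₖ − mₖ, dₖ₊₁ = (n − mₖ₊₁²)/dₖ, aₖ₊₁ = ⌊(a₀+mₖ₊₁)/dₖ₊₁⌋:
  k=1: m=39, d=69, a=1
  k=2: m=30, d=10, a=6
  k=3: m=30, d=69, a=1
  k=4: m=39, d=1, a=78
d=1 and a=2a₀=78 at k=4, so the next step gives (m, d) = (39, 69) again — its k=1 value — and the period has length 4.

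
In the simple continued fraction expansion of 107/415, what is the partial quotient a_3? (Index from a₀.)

107 = 0·415 + 107   →  a_0 = 0
415 = 3·107 + 94   →  a_1 = 3
107 = 1·94 + 13   →  a_2 = 1
94 = 7·13 + 3   →  a_3 = 7

7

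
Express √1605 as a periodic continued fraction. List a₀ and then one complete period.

[40; 16, 80]

a₀ = ⌊√1605⌋ = 40.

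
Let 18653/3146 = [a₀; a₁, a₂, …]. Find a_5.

18653 = 5·3146 + 2923   →  a_0 = 5
3146 = 1·2923 + 223   →  a_1 = 1
2923 = 13·223 + 24   →  a_2 = 13
223 = 9·24 + 7   →  a_3 = 9
24 = 3·7 + 3   →  a_4 = 3
7 = 2·3 + 1   →  a_5 = 2

2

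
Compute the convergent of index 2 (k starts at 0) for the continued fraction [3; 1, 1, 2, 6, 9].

7/2

Using pₖ = aₖpₖ₋₁ + pₖ₋₂, qₖ = aₖqₖ₋₁ + qₖ₋₂ (with p₋₁=1, p₋₂=0, q₋₁=0, q₋₂=1):
  k=0: a=3, p=3, q=1
  k=1: a=1, p=4, q=1
  k=2: a=1, p=7, q=2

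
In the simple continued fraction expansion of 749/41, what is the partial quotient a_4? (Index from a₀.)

749 = 18·41 + 11   →  a_0 = 18
41 = 3·11 + 8   →  a_1 = 3
11 = 1·8 + 3   →  a_2 = 1
8 = 2·3 + 2   →  a_3 = 2
3 = 1·2 + 1   →  a_4 = 1

1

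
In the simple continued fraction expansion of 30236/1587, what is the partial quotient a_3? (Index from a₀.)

3

30236 = 19·1587 + 83   →  a_0 = 19
1587 = 19·83 + 10   →  a_1 = 19
83 = 8·10 + 3   →  a_2 = 8
10 = 3·3 + 1   →  a_3 = 3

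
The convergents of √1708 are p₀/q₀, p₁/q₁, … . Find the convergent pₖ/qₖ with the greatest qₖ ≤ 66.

√1708 = [41; 3, 20, 3, 82, …] (period length 4).
Convergents:
  p_0/q_0 = 41/1
  p_1/q_1 = 124/3
  p_2/q_2 = 2521/61
  p_3/q_3 = 7687/186
q_2 = 61 ≤ 66 < 186 = q_3, so the answer is 2521/61.

2521/61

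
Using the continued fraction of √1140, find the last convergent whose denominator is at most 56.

1857/55

√1140 = [33; 1, 3, 4, 3, 1, 66, …] (period length 6).
Convergents:
  p_0/q_0 = 33/1
  p_1/q_1 = 34/1
  p_2/q_2 = 135/4
  p_3/q_3 = 574/17
  p_4/q_4 = 1857/55
  p_5/q_5 = 2431/72
q_4 = 55 ≤ 56 < 72 = q_5, so the answer is 1857/55.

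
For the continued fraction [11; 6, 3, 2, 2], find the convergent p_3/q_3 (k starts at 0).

Using pₖ = aₖpₖ₋₁ + pₖ₋₂, qₖ = aₖqₖ₋₁ + qₖ₋₂ (with p₋₁=1, p₋₂=0, q₋₁=0, q₋₂=1):
  k=0: a=11, p=11, q=1
  k=1: a=6, p=67, q=6
  k=2: a=3, p=212, q=19
  k=3: a=2, p=491, q=44

491/44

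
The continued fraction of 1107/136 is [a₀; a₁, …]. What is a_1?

1107 = 8·136 + 19   →  a_0 = 8
136 = 7·19 + 3   →  a_1 = 7

7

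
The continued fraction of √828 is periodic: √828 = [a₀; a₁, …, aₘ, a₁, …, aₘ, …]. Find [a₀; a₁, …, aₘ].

[28; 1, 3, 2, 3, 1, 56]

a₀ = ⌊√828⌋ = 28.
With m₀=0, d₀=1 and mₖ₊₁ = dₖaₖ − mₖ, dₖ₊₁ = (n − mₖ₊₁²)/dₖ, aₖ₊₁ = ⌊(a₀+mₖ₊₁)/dₖ₊₁⌋:
  k=1: m=28, d=44, a=1
  k=2: m=16, d=13, a=3
  k=3: m=23, d=23, a=2
  k=4: m=23, d=13, a=3
  k=5: m=16, d=44, a=1
  k=6: m=28, d=1, a=56
d=1 and a=2a₀=56 at k=6, so the next step gives (m, d) = (28, 44) again — its k=1 value — and the period has length 6.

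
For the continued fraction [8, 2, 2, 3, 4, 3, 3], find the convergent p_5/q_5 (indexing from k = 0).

Using pₖ = aₖpₖ₋₁ + pₖ₋₂, qₖ = aₖqₖ₋₁ + qₖ₋₂ (with p₋₁=1, p₋₂=0, q₋₁=0, q₋₂=1):
  k=0: a=8, p=8, q=1
  k=1: a=2, p=17, q=2
  k=2: a=2, p=42, q=5
  k=3: a=3, p=143, q=17
  k=4: a=4, p=614, q=73
  k=5: a=3, p=1985, q=236

1985/236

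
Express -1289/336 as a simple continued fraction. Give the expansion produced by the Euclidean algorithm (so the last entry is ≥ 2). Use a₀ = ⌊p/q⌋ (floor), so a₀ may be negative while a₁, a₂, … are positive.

-1289 = -4·336 + 55
336 = 6·55 + 6
55 = 9·6 + 1
6 = 6·1 + 0  (stop)
So -1289/336 = [-4; 6, 9, 6].

[-4; 6, 9, 6]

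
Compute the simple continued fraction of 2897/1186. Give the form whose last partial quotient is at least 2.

2897 = 2*1186 + 525
1186 = 2*525 + 136
525 = 3*136 + 117
136 = 1*117 + 19
117 = 6*19 + 3
19 = 6*3 + 1
3 = 3*1 + 0  (stop)
So 2897/1186 = [2; 2, 3, 1, 6, 6, 3].

[2; 2, 3, 1, 6, 6, 3]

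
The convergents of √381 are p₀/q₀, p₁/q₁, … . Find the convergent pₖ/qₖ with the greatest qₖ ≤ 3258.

40112/2055

√381 = [19; 1, 1, 12, 1, 1, 38, …] (period length 6).
Convergents:
  p_0/q_0 = 19/1
  p_1/q_1 = 20/1
  p_2/q_2 = 39/2
  p_3/q_3 = 488/25
  p_4/q_4 = 527/27
  p_5/q_5 = 1015/52
  p_6/q_6 = 39097/2003
  p_7/q_7 = 40112/2055
  p_8/q_8 = 79209/4058
q_7 = 2055 ≤ 3258 < 4058 = q_8, so the answer is 40112/2055.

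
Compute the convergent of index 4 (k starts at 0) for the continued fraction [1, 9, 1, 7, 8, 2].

707/642

Using pₖ = aₖpₖ₋₁ + pₖ₋₂, qₖ = aₖqₖ₋₁ + qₖ₋₂ (with p₋₁=1, p₋₂=0, q₋₁=0, q₋₂=1):
  k=0: a=1, p=1, q=1
  k=1: a=9, p=10, q=9
  k=2: a=1, p=11, q=10
  k=3: a=7, p=87, q=79
  k=4: a=8, p=707, q=642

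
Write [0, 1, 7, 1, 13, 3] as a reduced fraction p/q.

Fold from the inside: start with 3/1.
  13 + 1/3 = 40/3
  1 + 3/40 = 43/40
  7 + 40/43 = 341/43
  1 + 43/341 = 384/341
  0 + 341/384 = 341/384

341/384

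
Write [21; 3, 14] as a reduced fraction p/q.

Using pₖ = aₖpₖ₋₁ + pₖ₋₂ and qₖ = aₖqₖ₋₁ + qₖ₋₂:
  k=0: a=21, p=21, q=1
  k=1: a=3, p=64, q=3
  k=2: a=14, p=917, q=43

917/43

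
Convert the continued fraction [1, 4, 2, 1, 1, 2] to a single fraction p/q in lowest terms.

Using pₖ = aₖpₖ₋₁ + pₖ₋₂ and qₖ = aₖqₖ₋₁ + qₖ₋₂:
  k=0: a=1, p=1, q=1
  k=1: a=4, p=5, q=4
  k=2: a=2, p=11, q=9
  k=3: a=1, p=16, q=13
  k=4: a=1, p=27, q=22
  k=5: a=2, p=70, q=57

70/57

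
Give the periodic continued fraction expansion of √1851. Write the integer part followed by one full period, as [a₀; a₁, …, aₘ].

a₀ = ⌊√1851⌋ = 43.
With m₀=0, d₀=1 and mₖ₊₁ = dₖaₖ − mₖ, dₖ₊₁ = (n − mₖ₊₁²)/dₖ, aₖ₊₁ = ⌊(a₀+mₖ₊₁)/dₖ₊₁⌋:
  k=1: m=43, d=2, a=43
  k=2: m=43, d=1, a=86
d=1 and a=2a₀=86 at k=2, so the next step gives (m, d) = (43, 2) again — its k=1 value — and the period has length 2.

[43; 43, 86]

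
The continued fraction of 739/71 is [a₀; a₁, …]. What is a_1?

2

739 = 10·71 + 29   →  a_0 = 10
71 = 2·29 + 13   →  a_1 = 2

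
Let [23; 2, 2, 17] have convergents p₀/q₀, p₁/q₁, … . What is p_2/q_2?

Using pₖ = aₖpₖ₋₁ + pₖ₋₂, qₖ = aₖqₖ₋₁ + qₖ₋₂ (with p₋₁=1, p₋₂=0, q₋₁=0, q₋₂=1):
  k=0: a=23, p=23, q=1
  k=1: a=2, p=47, q=2
  k=2: a=2, p=117, q=5

117/5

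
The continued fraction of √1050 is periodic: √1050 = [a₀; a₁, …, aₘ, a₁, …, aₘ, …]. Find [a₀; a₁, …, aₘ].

[32; 2, 2, 10, 2, 2, 64]

a₀ = ⌊√1050⌋ = 32.
With m₀=0, d₀=1 and mₖ₊₁ = dₖaₖ − mₖ, dₖ₊₁ = (n − mₖ₊₁²)/dₖ, aₖ₊₁ = ⌊(a₀+mₖ₊₁)/dₖ₊₁⌋:
  k=1: m=32, d=26, a=2
  k=2: m=20, d=25, a=2
  k=3: m=30, d=6, a=10
  k=4: m=30, d=25, a=2
  k=5: m=20, d=26, a=2
  k=6: m=32, d=1, a=64
d=1 and a=2a₀=64 at k=6, so the next step gives (m, d) = (32, 26) again — its k=1 value — and the period has length 6.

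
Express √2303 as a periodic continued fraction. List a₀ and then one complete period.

a₀ = ⌊√2303⌋ = 47.
With m₀=0, d₀=1 and mₖ₊₁ = dₖaₖ − mₖ, dₖ₊₁ = (n − mₖ₊₁²)/dₖ, aₖ₊₁ = ⌊(a₀+mₖ₊₁)/dₖ₊₁⌋:
  k=1: m=47, d=94, a=1
  k=2: m=47, d=1, a=94
d=1 and a=2a₀=94 at k=2, so the next step gives (m, d) = (47, 94) again — its k=1 value — and the period has length 2.

[47; 1, 94]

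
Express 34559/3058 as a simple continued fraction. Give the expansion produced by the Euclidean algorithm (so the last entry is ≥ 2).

34559 = 11*3058 + 921
3058 = 3*921 + 295
921 = 3*295 + 36
295 = 8*36 + 7
36 = 5*7 + 1
7 = 7*1 + 0  (stop)
So 34559/3058 = [11; 3, 3, 8, 5, 7].

[11; 3, 3, 8, 5, 7]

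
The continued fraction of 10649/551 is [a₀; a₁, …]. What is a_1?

10649 = 19·551 + 180   →  a_0 = 19
551 = 3·180 + 11   →  a_1 = 3

3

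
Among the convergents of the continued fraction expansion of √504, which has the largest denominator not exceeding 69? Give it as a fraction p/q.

449/20

√504 = [22; 2, 4, 2, 44, …] (period length 4).
Convergents:
  p_0/q_0 = 22/1
  p_1/q_1 = 45/2
  p_2/q_2 = 202/9
  p_3/q_3 = 449/20
  p_4/q_4 = 19958/889
q_3 = 20 ≤ 69 < 889 = q_4, so the answer is 449/20.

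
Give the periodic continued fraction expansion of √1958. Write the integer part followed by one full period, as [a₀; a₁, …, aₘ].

[44; 4, 88]

a₀ = ⌊√1958⌋ = 44.
With m₀=0, d₀=1 and mₖ₊₁ = dₖaₖ − mₖ, dₖ₊₁ = (n − mₖ₊₁²)/dₖ, aₖ₊₁ = ⌊(a₀+mₖ₊₁)/dₖ₊₁⌋:
  k=1: m=44, d=22, a=4
  k=2: m=44, d=1, a=88
d=1 and a=2a₀=88 at k=2, so the next step gives (m, d) = (44, 22) again — its k=1 value — and the period has length 2.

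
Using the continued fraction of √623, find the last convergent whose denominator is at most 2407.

√623 = [24; 1, 23, 1, 48, …] (period length 4).
Convergents:
  p_0/q_0 = 24/1
  p_1/q_1 = 25/1
  p_2/q_2 = 599/24
  p_3/q_3 = 624/25
  p_4/q_4 = 30551/1224
  p_5/q_5 = 31175/1249
  p_6/q_6 = 747576/29951
q_5 = 1249 ≤ 2407 < 29951 = q_6, so the answer is 31175/1249.

31175/1249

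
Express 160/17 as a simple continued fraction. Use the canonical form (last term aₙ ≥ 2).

160 = 9·17 + 7
17 = 2·7 + 3
7 = 2·3 + 1
3 = 3·1 + 0  (stop)
So 160/17 = [9; 2, 2, 3].

[9; 2, 2, 3]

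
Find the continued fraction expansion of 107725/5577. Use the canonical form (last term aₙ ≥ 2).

[19; 3, 6, 18, 5, 3]

107725 = 19×5577 + 1762
5577 = 3×1762 + 291
1762 = 6×291 + 16
291 = 18×16 + 3
16 = 5×3 + 1
3 = 3×1 + 0  (stop)
So 107725/5577 = [19; 3, 6, 18, 5, 3].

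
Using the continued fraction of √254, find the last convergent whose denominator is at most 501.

7889/495

√254 = [15; 1, 14, 1, 30, …] (period length 4).
Convergents:
  p_0/q_0 = 15/1
  p_1/q_1 = 16/1
  p_2/q_2 = 239/15
  p_3/q_3 = 255/16
  p_4/q_4 = 7889/495
  p_5/q_5 = 8144/511
q_4 = 495 ≤ 501 < 511 = q_5, so the answer is 7889/495.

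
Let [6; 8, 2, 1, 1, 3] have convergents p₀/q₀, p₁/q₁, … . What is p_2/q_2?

104/17

Using pₖ = aₖpₖ₋₁ + pₖ₋₂, qₖ = aₖqₖ₋₁ + qₖ₋₂ (with p₋₁=1, p₋₂=0, q₋₁=0, q₋₂=1):
  k=0: a=6, p=6, q=1
  k=1: a=8, p=49, q=8
  k=2: a=2, p=104, q=17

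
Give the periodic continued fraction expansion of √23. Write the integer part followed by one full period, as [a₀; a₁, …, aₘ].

[4; 1, 3, 1, 8]

a₀ = ⌊√23⌋ = 4.
With m₀=0, d₀=1 and mₖ₊₁ = dₖaₖ − mₖ, dₖ₊₁ = (n − mₖ₊₁²)/dₖ, aₖ₊₁ = ⌊(a₀+mₖ₊₁)/dₖ₊₁⌋:
  k=1: m=4, d=7, a=1
  k=2: m=3, d=2, a=3
  k=3: m=3, d=7, a=1
  k=4: m=4, d=1, a=8
d=1 and a=2a₀=8 at k=4, so the next step gives (m, d) = (4, 7) again — its k=1 value — and the period has length 4.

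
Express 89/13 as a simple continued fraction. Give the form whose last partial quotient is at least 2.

[6; 1, 5, 2]

89 = 6×13 + 11
13 = 1×11 + 2
11 = 5×2 + 1
2 = 2×1 + 0  (stop)
So 89/13 = [6; 1, 5, 2].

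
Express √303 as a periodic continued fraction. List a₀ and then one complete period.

a₀ = ⌊√303⌋ = 17.
With m₀=0, d₀=1 and mₖ₊₁ = dₖaₖ − mₖ, dₖ₊₁ = (n − mₖ₊₁²)/dₖ, aₖ₊₁ = ⌊(a₀+mₖ₊₁)/dₖ₊₁⌋:
  k=1: m=17, d=14, a=2
  k=2: m=11, d=13, a=2
  k=3: m=15, d=6, a=5
  k=4: m=15, d=13, a=2
  k=5: m=11, d=14, a=2
  k=6: m=17, d=1, a=34
d=1 and a=2a₀=34 at k=6, so the next step gives (m, d) = (17, 14) again — its k=1 value — and the period has length 6.

[17; 2, 2, 5, 2, 2, 34]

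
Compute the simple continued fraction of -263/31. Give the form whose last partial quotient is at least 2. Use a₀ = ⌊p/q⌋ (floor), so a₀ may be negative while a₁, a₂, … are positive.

-263 = -9×31 + 16
31 = 1×16 + 15
16 = 1×15 + 1
15 = 15×1 + 0  (stop)
So -263/31 = [-9; 1, 1, 15].

[-9; 1, 1, 15]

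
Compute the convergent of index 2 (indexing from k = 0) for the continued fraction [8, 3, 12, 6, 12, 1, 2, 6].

308/37

Using pₖ = aₖpₖ₋₁ + pₖ₋₂, qₖ = aₖqₖ₋₁ + qₖ₋₂ (with p₋₁=1, p₋₂=0, q₋₁=0, q₋₂=1):
  k=0: a=8, p=8, q=1
  k=1: a=3, p=25, q=3
  k=2: a=12, p=308, q=37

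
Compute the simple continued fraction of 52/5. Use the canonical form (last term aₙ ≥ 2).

52 = 10×5 + 2
5 = 2×2 + 1
2 = 2×1 + 0  (stop)
So 52/5 = [10; 2, 2].

[10; 2, 2]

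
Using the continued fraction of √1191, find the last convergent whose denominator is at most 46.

1553/45

√1191 = [34; 1, 1, 22, 1, 1, 68, …] (period length 6).
Convergents:
  p_0/q_0 = 34/1
  p_1/q_1 = 35/1
  p_2/q_2 = 69/2
  p_3/q_3 = 1553/45
  p_4/q_4 = 1622/47
q_3 = 45 ≤ 46 < 47 = q_4, so the answer is 1553/45.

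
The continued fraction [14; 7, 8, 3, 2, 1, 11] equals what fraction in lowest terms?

97767/6914

Fold from the inside: start with 11/1.
  1 + 1/11 = 12/11
  2 + 11/12 = 35/12
  3 + 12/35 = 117/35
  8 + 35/117 = 971/117
  7 + 117/971 = 6914/971
  14 + 971/6914 = 97767/6914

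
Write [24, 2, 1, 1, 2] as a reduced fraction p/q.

317/13

Fold from the inside: start with 2/1.
  1 + 1/2 = 3/2
  1 + 2/3 = 5/3
  2 + 3/5 = 13/5
  24 + 5/13 = 317/13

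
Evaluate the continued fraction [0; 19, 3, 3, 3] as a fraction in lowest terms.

Using pₖ = aₖpₖ₋₁ + pₖ₋₂ and qₖ = aₖqₖ₋₁ + qₖ₋₂:
  k=0: a=0, p=0, q=1
  k=1: a=19, p=1, q=19
  k=2: a=3, p=3, q=58
  k=3: a=3, p=10, q=193
  k=4: a=3, p=33, q=637

33/637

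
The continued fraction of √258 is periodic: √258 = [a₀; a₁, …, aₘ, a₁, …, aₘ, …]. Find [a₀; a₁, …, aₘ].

[16; 16, 32]

a₀ = ⌊√258⌋ = 16.
With m₀=0, d₀=1 and mₖ₊₁ = dₖaₖ − mₖ, dₖ₊₁ = (n − mₖ₊₁²)/dₖ, aₖ₊₁ = ⌊(a₀+mₖ₊₁)/dₖ₊₁⌋:
  k=1: m=16, d=2, a=16
  k=2: m=16, d=1, a=32
d=1 and a=2a₀=32 at k=2, so the next step gives (m, d) = (16, 2) again — its k=1 value — and the period has length 2.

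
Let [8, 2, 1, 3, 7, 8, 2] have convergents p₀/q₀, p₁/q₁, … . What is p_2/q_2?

25/3

Using pₖ = aₖpₖ₋₁ + pₖ₋₂, qₖ = aₖqₖ₋₁ + qₖ₋₂ (with p₋₁=1, p₋₂=0, q₋₁=0, q₋₂=1):
  k=0: a=8, p=8, q=1
  k=1: a=2, p=17, q=2
  k=2: a=1, p=25, q=3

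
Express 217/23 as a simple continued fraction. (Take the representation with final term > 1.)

[9; 2, 3, 3]

217 = 9*23 + 10
23 = 2*10 + 3
10 = 3*3 + 1
3 = 3*1 + 0  (stop)
So 217/23 = [9; 2, 3, 3].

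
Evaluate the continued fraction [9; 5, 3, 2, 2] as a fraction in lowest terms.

827/90

Using pₖ = aₖpₖ₋₁ + pₖ₋₂ and qₖ = aₖqₖ₋₁ + qₖ₋₂:
  k=0: a=9, p=9, q=1
  k=1: a=5, p=46, q=5
  k=2: a=3, p=147, q=16
  k=3: a=2, p=340, q=37
  k=4: a=2, p=827, q=90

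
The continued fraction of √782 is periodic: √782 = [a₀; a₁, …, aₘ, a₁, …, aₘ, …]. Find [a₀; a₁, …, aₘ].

a₀ = ⌊√782⌋ = 27.
With m₀=0, d₀=1 and mₖ₊₁ = dₖaₖ − mₖ, dₖ₊₁ = (n − mₖ₊₁²)/dₖ, aₖ₊₁ = ⌊(a₀+mₖ₊₁)/dₖ₊₁⌋:
  k=1: m=27, d=53, a=1
  k=2: m=26, d=2, a=26
  k=3: m=26, d=53, a=1
  k=4: m=27, d=1, a=54
d=1 and a=2a₀=54 at k=4, so the next step gives (m, d) = (27, 53) again — its k=1 value — and the period has length 4.

[27; 1, 26, 1, 54]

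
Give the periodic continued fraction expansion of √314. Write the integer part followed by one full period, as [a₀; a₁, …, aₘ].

a₀ = ⌊√314⌋ = 17.
With m₀=0, d₀=1 and mₖ₊₁ = dₖaₖ − mₖ, dₖ₊₁ = (n − mₖ₊₁²)/dₖ, aₖ₊₁ = ⌊(a₀+mₖ₊₁)/dₖ₊₁⌋:
  k=1: m=17, d=25, a=1
  k=2: m=8, d=10, a=2
  k=3: m=12, d=17, a=1
  k=4: m=5, d=17, a=1
  k=5: m=12, d=10, a=2
  k=6: m=8, d=25, a=1
  k=7: m=17, d=1, a=34
d=1 and a=2a₀=34 at k=7, so the next step gives (m, d) = (17, 25) again — its k=1 value — and the period has length 7.

[17; 1, 2, 1, 1, 2, 1, 34]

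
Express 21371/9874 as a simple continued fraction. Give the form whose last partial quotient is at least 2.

21371 = 2·9874 + 1623
9874 = 6·1623 + 136
1623 = 11·136 + 127
136 = 1·127 + 9
127 = 14·9 + 1
9 = 9·1 + 0  (stop)
So 21371/9874 = [2; 6, 11, 1, 14, 9].

[2; 6, 11, 1, 14, 9]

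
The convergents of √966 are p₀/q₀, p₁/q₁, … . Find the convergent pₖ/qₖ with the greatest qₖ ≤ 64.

1927/62

√966 = [31; 12, 2, 2, 2, 12, 62, …] (period length 6).
Convergents:
  p_0/q_0 = 31/1
  p_1/q_1 = 373/12
  p_2/q_2 = 777/25
  p_3/q_3 = 1927/62
  p_4/q_4 = 4631/149
q_3 = 62 ≤ 64 < 149 = q_4, so the answer is 1927/62.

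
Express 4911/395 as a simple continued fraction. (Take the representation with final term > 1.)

4911 = 12·395 + 171
395 = 2·171 + 53
171 = 3·53 + 12
53 = 4·12 + 5
12 = 2·5 + 2
5 = 2·2 + 1
2 = 2·1 + 0  (stop)
So 4911/395 = [12; 2, 3, 4, 2, 2, 2].

[12; 2, 3, 4, 2, 2, 2]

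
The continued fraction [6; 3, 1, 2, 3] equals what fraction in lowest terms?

232/37

Fold from the inside: start with 3/1.
  2 + 1/3 = 7/3
  1 + 3/7 = 10/7
  3 + 7/10 = 37/10
  6 + 10/37 = 232/37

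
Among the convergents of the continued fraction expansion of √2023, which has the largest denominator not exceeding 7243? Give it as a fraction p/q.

182115/4049

√2023 = [44; 1, 43, 1, 88, …] (period length 4).
Convergents:
  p_0/q_0 = 44/1
  p_1/q_1 = 45/1
  p_2/q_2 = 1979/44
  p_3/q_3 = 2024/45
  p_4/q_4 = 180091/4004
  p_5/q_5 = 182115/4049
  p_6/q_6 = 8011036/178111
q_5 = 4049 ≤ 7243 < 178111 = q_6, so the answer is 182115/4049.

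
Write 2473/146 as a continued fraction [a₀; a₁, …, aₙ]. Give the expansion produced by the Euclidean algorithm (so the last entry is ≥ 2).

[16; 1, 15, 4, 2]

2473 = 16×146 + 137
146 = 1×137 + 9
137 = 15×9 + 2
9 = 4×2 + 1
2 = 2×1 + 0  (stop)
So 2473/146 = [16; 1, 15, 4, 2].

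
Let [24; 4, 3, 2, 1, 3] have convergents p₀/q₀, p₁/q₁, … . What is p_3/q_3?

Using pₖ = aₖpₖ₋₁ + pₖ₋₂, qₖ = aₖqₖ₋₁ + qₖ₋₂ (with p₋₁=1, p₋₂=0, q₋₁=0, q₋₂=1):
  k=0: a=24, p=24, q=1
  k=1: a=4, p=97, q=4
  k=2: a=3, p=315, q=13
  k=3: a=2, p=727, q=30

727/30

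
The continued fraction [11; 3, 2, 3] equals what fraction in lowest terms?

Fold from the inside: start with 3/1.
  2 + 1/3 = 7/3
  3 + 3/7 = 24/7
  11 + 7/24 = 271/24

271/24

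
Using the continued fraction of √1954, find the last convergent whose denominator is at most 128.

√1954 = [44; 4, 1, 9, 44, 9, 1, 4, 88, …] (period length 8).
Convergents:
  p_0/q_0 = 44/1
  p_1/q_1 = 177/4
  p_2/q_2 = 221/5
  p_3/q_3 = 2166/49
  p_4/q_4 = 95525/2161
q_3 = 49 ≤ 128 < 2161 = q_4, so the answer is 2166/49.

2166/49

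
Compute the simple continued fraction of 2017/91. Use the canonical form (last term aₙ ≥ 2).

[22; 6, 15]

2017 = 22·91 + 15
91 = 6·15 + 1
15 = 15·1 + 0  (stop)
So 2017/91 = [22; 6, 15].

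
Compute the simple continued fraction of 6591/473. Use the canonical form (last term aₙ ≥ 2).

[13; 1, 14, 3, 1, 7]

6591 = 13·473 + 442
473 = 1·442 + 31
442 = 14·31 + 8
31 = 3·8 + 7
8 = 1·7 + 1
7 = 7·1 + 0  (stop)
So 6591/473 = [13; 1, 14, 3, 1, 7].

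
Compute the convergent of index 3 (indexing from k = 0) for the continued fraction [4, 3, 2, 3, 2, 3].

Using pₖ = aₖpₖ₋₁ + pₖ₋₂, qₖ = aₖqₖ₋₁ + qₖ₋₂ (with p₋₁=1, p₋₂=0, q₋₁=0, q₋₂=1):
  k=0: a=4, p=4, q=1
  k=1: a=3, p=13, q=3
  k=2: a=2, p=30, q=7
  k=3: a=3, p=103, q=24

103/24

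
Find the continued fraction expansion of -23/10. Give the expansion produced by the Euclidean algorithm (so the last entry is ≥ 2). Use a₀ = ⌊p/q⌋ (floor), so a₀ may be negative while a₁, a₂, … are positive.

-23 = -3·10 + 7
10 = 1·7 + 3
7 = 2·3 + 1
3 = 3·1 + 0  (stop)
So -23/10 = [-3; 1, 2, 3].

[-3; 1, 2, 3]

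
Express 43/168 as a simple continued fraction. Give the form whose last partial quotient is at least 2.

43 = 0·168 + 43
168 = 3·43 + 39
43 = 1·39 + 4
39 = 9·4 + 3
4 = 1·3 + 1
3 = 3·1 + 0  (stop)
So 43/168 = [0; 3, 1, 9, 1, 3].

[0; 3, 1, 9, 1, 3]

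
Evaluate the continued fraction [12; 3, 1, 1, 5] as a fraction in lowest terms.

Using pₖ = aₖpₖ₋₁ + pₖ₋₂ and qₖ = aₖqₖ₋₁ + qₖ₋₂:
  k=0: a=12, p=12, q=1
  k=1: a=3, p=37, q=3
  k=2: a=1, p=49, q=4
  k=3: a=1, p=86, q=7
  k=4: a=5, p=479, q=39

479/39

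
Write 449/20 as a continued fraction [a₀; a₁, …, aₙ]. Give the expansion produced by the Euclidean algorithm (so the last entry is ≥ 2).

449 = 22*20 + 9
20 = 2*9 + 2
9 = 4*2 + 1
2 = 2*1 + 0  (stop)
So 449/20 = [22; 2, 4, 2].

[22; 2, 4, 2]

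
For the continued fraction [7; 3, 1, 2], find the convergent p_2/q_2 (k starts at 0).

29/4

Using pₖ = aₖpₖ₋₁ + pₖ₋₂, qₖ = aₖqₖ₋₁ + qₖ₋₂ (with p₋₁=1, p₋₂=0, q₋₁=0, q₋₂=1):
  k=0: a=7, p=7, q=1
  k=1: a=3, p=22, q=3
  k=2: a=1, p=29, q=4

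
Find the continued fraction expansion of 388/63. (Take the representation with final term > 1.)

388 = 6·63 + 10
63 = 6·10 + 3
10 = 3·3 + 1
3 = 3·1 + 0  (stop)
So 388/63 = [6; 6, 3, 3].

[6; 6, 3, 3]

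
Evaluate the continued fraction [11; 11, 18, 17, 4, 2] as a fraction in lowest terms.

Using pₖ = aₖpₖ₋₁ + pₖ₋₂ and qₖ = aₖqₖ₋₁ + qₖ₋₂:
  k=0: a=11, p=11, q=1
  k=1: a=11, p=122, q=11
  k=2: a=18, p=2207, q=199
  k=3: a=17, p=37641, q=3394
  k=4: a=4, p=152771, q=13775
  k=5: a=2, p=343183, q=30944

343183/30944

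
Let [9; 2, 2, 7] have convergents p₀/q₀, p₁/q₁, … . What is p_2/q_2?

Using pₖ = aₖpₖ₋₁ + pₖ₋₂, qₖ = aₖqₖ₋₁ + qₖ₋₂ (with p₋₁=1, p₋₂=0, q₋₁=0, q₋₂=1):
  k=0: a=9, p=9, q=1
  k=1: a=2, p=19, q=2
  k=2: a=2, p=47, q=5

47/5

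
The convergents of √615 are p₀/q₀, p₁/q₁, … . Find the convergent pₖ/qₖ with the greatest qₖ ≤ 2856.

√615 = [24; 1, 3, 1, 48, …] (period length 4).
Convergents:
  p_0/q_0 = 24/1
  p_1/q_1 = 25/1
  p_2/q_2 = 99/4
  p_3/q_3 = 124/5
  p_4/q_4 = 6051/244
  p_5/q_5 = 6175/249
  p_6/q_6 = 24576/991
  p_7/q_7 = 30751/1240
  p_8/q_8 = 1500624/60511
q_7 = 1240 ≤ 2856 < 60511 = q_8, so the answer is 30751/1240.

30751/1240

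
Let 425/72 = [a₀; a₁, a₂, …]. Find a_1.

1

425 = 5·72 + 65   →  a_0 = 5
72 = 1·65 + 7   →  a_1 = 1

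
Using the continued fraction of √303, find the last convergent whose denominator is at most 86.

1027/59

√303 = [17; 2, 2, 5, 2, 2, 34, …] (period length 6).
Convergents:
  p_0/q_0 = 17/1
  p_1/q_1 = 35/2
  p_2/q_2 = 87/5
  p_3/q_3 = 470/27
  p_4/q_4 = 1027/59
  p_5/q_5 = 2524/145
q_4 = 59 ≤ 86 < 145 = q_5, so the answer is 1027/59.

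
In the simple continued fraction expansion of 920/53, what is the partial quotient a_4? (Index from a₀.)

920 = 17·53 + 19   →  a_0 = 17
53 = 2·19 + 15   →  a_1 = 2
19 = 1·15 + 4   →  a_2 = 1
15 = 3·4 + 3   →  a_3 = 3
4 = 1·3 + 1   →  a_4 = 1

1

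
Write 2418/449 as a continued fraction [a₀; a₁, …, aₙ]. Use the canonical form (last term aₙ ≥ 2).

2418 = 5×449 + 173
449 = 2×173 + 103
173 = 1×103 + 70
103 = 1×70 + 33
70 = 2×33 + 4
33 = 8×4 + 1
4 = 4×1 + 0  (stop)
So 2418/449 = [5; 2, 1, 1, 2, 8, 4].

[5; 2, 1, 1, 2, 8, 4]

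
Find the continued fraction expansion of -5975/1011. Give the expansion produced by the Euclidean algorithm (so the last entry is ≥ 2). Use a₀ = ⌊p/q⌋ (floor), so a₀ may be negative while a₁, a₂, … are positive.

-5975 = -6*1011 + 91
1011 = 11*91 + 10
91 = 9*10 + 1
10 = 10*1 + 0  (stop)
So -5975/1011 = [-6; 11, 9, 10].

[-6; 11, 9, 10]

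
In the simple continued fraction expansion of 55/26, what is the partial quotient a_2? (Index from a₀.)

55 = 2·26 + 3   →  a_0 = 2
26 = 8·3 + 2   →  a_1 = 8
3 = 1·2 + 1   →  a_2 = 1

1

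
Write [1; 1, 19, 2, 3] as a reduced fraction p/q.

Fold from the inside: start with 3/1.
  2 + 1/3 = 7/3
  19 + 3/7 = 136/7
  1 + 7/136 = 143/136
  1 + 136/143 = 279/143

279/143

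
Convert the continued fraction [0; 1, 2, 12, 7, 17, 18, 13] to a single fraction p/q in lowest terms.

Using pₖ = aₖpₖ₋₁ + pₖ₋₂ and qₖ = aₖqₖ₋₁ + qₖ₋₂:
  k=0: a=0, p=0, q=1
  k=1: a=1, p=1, q=1
  k=2: a=2, p=2, q=3
  k=3: a=12, p=25, q=37
  k=4: a=7, p=177, q=262
  k=5: a=17, p=3034, q=4491
  k=6: a=18, p=54789, q=81100
  k=7: a=13, p=715291, q=1058791

715291/1058791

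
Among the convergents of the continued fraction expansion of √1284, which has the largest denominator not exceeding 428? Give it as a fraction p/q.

√1284 = [35; 1, 4, 1, 70, …] (period length 4).
Convergents:
  p_0/q_0 = 35/1
  p_1/q_1 = 36/1
  p_2/q_2 = 179/5
  p_3/q_3 = 215/6
  p_4/q_4 = 15229/425
  p_5/q_5 = 15444/431
q_4 = 425 ≤ 428 < 431 = q_5, so the answer is 15229/425.

15229/425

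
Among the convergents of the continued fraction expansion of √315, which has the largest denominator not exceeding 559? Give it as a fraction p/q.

7543/425

√315 = [17; 1, 2, 1, 34, …] (period length 4).
Convergents:
  p_0/q_0 = 17/1
  p_1/q_1 = 18/1
  p_2/q_2 = 53/3
  p_3/q_3 = 71/4
  p_4/q_4 = 2467/139
  p_5/q_5 = 2538/143
  p_6/q_6 = 7543/425
  p_7/q_7 = 10081/568
q_6 = 425 ≤ 559 < 568 = q_7, so the answer is 7543/425.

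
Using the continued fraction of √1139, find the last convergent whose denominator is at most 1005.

√1139 = [33; 1, 2, 1, 66, …] (period length 4).
Convergents:
  p_0/q_0 = 33/1
  p_1/q_1 = 34/1
  p_2/q_2 = 101/3
  p_3/q_3 = 135/4
  p_4/q_4 = 9011/267
  p_5/q_5 = 9146/271
  p_6/q_6 = 27303/809
  p_7/q_7 = 36449/1080
q_6 = 809 ≤ 1005 < 1080 = q_7, so the answer is 27303/809.

27303/809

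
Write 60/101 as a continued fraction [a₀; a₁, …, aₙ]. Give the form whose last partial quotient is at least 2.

[0; 1, 1, 2, 6, 3]

60 = 0·101 + 60
101 = 1·60 + 41
60 = 1·41 + 19
41 = 2·19 + 3
19 = 6·3 + 1
3 = 3·1 + 0  (stop)
So 60/101 = [0; 1, 1, 2, 6, 3].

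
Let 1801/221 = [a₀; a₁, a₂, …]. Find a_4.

1801 = 8·221 + 33   →  a_0 = 8
221 = 6·33 + 23   →  a_1 = 6
33 = 1·23 + 10   →  a_2 = 1
23 = 2·10 + 3   →  a_3 = 2
10 = 3·3 + 1   →  a_4 = 3

3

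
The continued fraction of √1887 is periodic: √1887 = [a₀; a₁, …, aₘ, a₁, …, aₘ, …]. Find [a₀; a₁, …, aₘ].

a₀ = ⌊√1887⌋ = 43.
With m₀=0, d₀=1 and mₖ₊₁ = dₖaₖ − mₖ, dₖ₊₁ = (n − mₖ₊₁²)/dₖ, aₖ₊₁ = ⌊(a₀+mₖ₊₁)/dₖ₊₁⌋:
  k=1: m=43, d=38, a=2
  k=2: m=33, d=21, a=3
  k=3: m=30, d=47, a=1
  k=4: m=17, d=34, a=1
  k=5: m=17, d=47, a=1
  k=6: m=30, d=21, a=3
  k=7: m=33, d=38, a=2
  k=8: m=43, d=1, a=86
d=1 and a=2a₀=86 at k=8, so the next step gives (m, d) = (43, 38) again — its k=1 value — and the period has length 8.

[43; 2, 3, 1, 1, 1, 3, 2, 86]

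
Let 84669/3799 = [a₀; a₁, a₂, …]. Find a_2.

2

84669 = 22·3799 + 1091   →  a_0 = 22
3799 = 3·1091 + 526   →  a_1 = 3
1091 = 2·526 + 39   →  a_2 = 2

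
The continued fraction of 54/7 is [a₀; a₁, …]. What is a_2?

54 = 7·7 + 5   →  a_0 = 7
7 = 1·5 + 2   →  a_1 = 1
5 = 2·2 + 1   →  a_2 = 2

2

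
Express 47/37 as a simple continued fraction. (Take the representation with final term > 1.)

47 = 1·37 + 10
37 = 3·10 + 7
10 = 1·7 + 3
7 = 2·3 + 1
3 = 3·1 + 0  (stop)
So 47/37 = [1; 3, 1, 2, 3].

[1; 3, 1, 2, 3]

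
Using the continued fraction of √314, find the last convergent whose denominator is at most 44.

443/25

√314 = [17; 1, 2, 1, 1, 2, 1, 34, …] (period length 7).
Convergents:
  p_0/q_0 = 17/1
  p_1/q_1 = 18/1
  p_2/q_2 = 53/3
  p_3/q_3 = 71/4
  p_4/q_4 = 124/7
  p_5/q_5 = 319/18
  p_6/q_6 = 443/25
  p_7/q_7 = 15381/868
q_6 = 25 ≤ 44 < 868 = q_7, so the answer is 443/25.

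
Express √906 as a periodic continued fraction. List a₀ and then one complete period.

a₀ = ⌊√906⌋ = 30.
With m₀=0, d₀=1 and mₖ₊₁ = dₖaₖ − mₖ, dₖ₊₁ = (n − mₖ₊₁²)/dₖ, aₖ₊₁ = ⌊(a₀+mₖ₊₁)/dₖ₊₁⌋:
  k=1: m=30, d=6, a=10
  k=2: m=30, d=1, a=60
d=1 and a=2a₀=60 at k=2, so the next step gives (m, d) = (30, 6) again — its k=1 value — and the period has length 2.

[30; 10, 60]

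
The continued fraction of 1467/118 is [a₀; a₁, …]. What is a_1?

1467 = 12·118 + 51   →  a_0 = 12
118 = 2·51 + 16   →  a_1 = 2

2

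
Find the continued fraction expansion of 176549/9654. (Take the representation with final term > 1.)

176549 = 18·9654 + 2777
9654 = 3·2777 + 1323
2777 = 2·1323 + 131
1323 = 10·131 + 13
131 = 10·13 + 1
13 = 13·1 + 0  (stop)
So 176549/9654 = [18; 3, 2, 10, 10, 13].

[18; 3, 2, 10, 10, 13]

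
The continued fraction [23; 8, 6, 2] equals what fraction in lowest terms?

Fold from the inside: start with 2/1.
  6 + 1/2 = 13/2
  8 + 2/13 = 106/13
  23 + 13/106 = 2451/106

2451/106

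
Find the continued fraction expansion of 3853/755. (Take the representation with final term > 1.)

[5; 9, 1, 2, 8, 3]

3853 = 5·755 + 78
755 = 9·78 + 53
78 = 1·53 + 25
53 = 2·25 + 3
25 = 8·3 + 1
3 = 3·1 + 0  (stop)
So 3853/755 = [5; 9, 1, 2, 8, 3].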